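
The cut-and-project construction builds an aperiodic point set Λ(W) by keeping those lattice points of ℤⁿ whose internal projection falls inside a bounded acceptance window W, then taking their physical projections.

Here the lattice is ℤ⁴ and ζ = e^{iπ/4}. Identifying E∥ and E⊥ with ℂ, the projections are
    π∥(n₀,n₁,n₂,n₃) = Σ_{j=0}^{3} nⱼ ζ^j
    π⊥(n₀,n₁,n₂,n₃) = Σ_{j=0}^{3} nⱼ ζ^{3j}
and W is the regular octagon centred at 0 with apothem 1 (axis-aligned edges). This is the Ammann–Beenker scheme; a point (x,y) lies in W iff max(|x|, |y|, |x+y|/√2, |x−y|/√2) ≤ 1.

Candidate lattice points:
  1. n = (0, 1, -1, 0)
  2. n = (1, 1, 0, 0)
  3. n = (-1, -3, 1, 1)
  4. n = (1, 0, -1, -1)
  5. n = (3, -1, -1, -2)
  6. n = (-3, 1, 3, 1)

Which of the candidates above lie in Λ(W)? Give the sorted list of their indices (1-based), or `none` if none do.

2, 4

π⊥(n) = n₀ + n₁ζ³ + n₂ζ⁶ + n₃ζ⁹ where ζ = e^{iπ/4}.
candidate 1: n = (0, 1, -1, 0) → π⊥ ≈ (-0.70711, +1.70711); max(|x|,|y|,|x±y|/√2) = 1.70711 > 1 ⇒ ∉ W
candidate 2: n = (1, 1, 0, 0) → π⊥ ≈ (+0.29289, +0.70711); max(|x|,|y|,|x±y|/√2) = 0.70711 ≤ 1 ⇒ ∈ W
candidate 3: n = (-1, -3, 1, 1) → π⊥ ≈ (+1.82843, -2.41421); max(|x|,|y|,|x±y|/√2) = 3.00000 > 1 ⇒ ∉ W
candidate 4: n = (1, 0, -1, -1) → π⊥ ≈ (+0.29289, +0.29289); max(|x|,|y|,|x±y|/√2) = 0.41421 ≤ 1 ⇒ ∈ W
candidate 5: n = (3, -1, -1, -2) → π⊥ ≈ (+2.29289, -1.12132); max(|x|,|y|,|x±y|/√2) = 2.41421 > 1 ⇒ ∉ W
candidate 6: n = (-3, 1, 3, 1) → π⊥ ≈ (-3.00000, -1.58579); max(|x|,|y|,|x±y|/√2) = 3.24264 > 1 ⇒ ∉ W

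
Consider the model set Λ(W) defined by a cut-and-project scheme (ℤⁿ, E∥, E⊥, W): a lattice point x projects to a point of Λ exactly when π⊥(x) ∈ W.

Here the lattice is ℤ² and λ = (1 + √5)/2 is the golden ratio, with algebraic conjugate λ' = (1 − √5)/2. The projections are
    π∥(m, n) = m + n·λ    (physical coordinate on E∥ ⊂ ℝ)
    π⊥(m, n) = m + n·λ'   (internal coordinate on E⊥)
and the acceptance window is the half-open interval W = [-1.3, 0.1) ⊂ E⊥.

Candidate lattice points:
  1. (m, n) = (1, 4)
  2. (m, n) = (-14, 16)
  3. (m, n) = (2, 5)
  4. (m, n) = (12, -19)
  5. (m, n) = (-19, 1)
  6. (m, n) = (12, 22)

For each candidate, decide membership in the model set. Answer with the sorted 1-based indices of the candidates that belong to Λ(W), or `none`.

Numerically λ ≈ 1.6180 and λ' = −1/λ ≈ -0.6180.
candidate 1: (m,n)=(1,4) → π∥ = 1+4·λ ≈ 7.4721, π⊥ = 1+4·λ' ≈ -1.4721 ∉ [-1.3, 0.1) ⇒ out
candidate 2: (m,n)=(-14,16) → π∥ = -14+16·λ ≈ 11.8885, π⊥ = -14+16·λ' ≈ -23.8885 ∉ [-1.3, 0.1) ⇒ out
candidate 3: (m,n)=(2,5) → π∥ = 2+5·λ ≈ 10.0902, π⊥ = 2+5·λ' ≈ -1.0902 ∈ [-1.3, 0.1) ⇒ IN Λ
candidate 4: (m,n)=(12,-19) → π∥ = 12-19·λ ≈ -18.7426, π⊥ = 12-19·λ' ≈ 23.7426 ∉ [-1.3, 0.1) ⇒ out
candidate 5: (m,n)=(-19,1) → π∥ = -19+1·λ ≈ -17.3820, π⊥ = -19+1·λ' ≈ -19.6180 ∉ [-1.3, 0.1) ⇒ out
candidate 6: (m,n)=(12,22) → π∥ = 12+22·λ ≈ 47.5967, π⊥ = 12+22·λ' ≈ -1.5967 ∉ [-1.3, 0.1) ⇒ out

3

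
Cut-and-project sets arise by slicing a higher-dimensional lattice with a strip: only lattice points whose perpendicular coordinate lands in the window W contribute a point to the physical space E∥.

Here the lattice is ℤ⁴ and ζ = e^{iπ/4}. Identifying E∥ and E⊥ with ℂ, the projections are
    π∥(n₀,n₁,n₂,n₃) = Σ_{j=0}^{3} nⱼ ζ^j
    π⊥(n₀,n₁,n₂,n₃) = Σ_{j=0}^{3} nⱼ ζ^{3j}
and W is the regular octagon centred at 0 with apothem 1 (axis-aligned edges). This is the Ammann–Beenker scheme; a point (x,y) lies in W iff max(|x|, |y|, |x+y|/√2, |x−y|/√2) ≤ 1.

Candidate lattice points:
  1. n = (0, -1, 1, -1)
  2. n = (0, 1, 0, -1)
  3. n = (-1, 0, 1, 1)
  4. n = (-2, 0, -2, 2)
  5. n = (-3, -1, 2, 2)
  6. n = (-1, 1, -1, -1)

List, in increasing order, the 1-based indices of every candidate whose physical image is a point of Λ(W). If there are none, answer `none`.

3

With ζ = e^{iπ/4} the internal vectors are ζ^0,ζ^3,ζ^6,ζ^9.
#1 (0, -1, 1, -1): internal (0.0000, -2.4142); octagon support 2.4142 vs apothem 1 → ∉ W
#2 (0, 1, 0, -1): internal (-1.4142, 0.0000); octagon support 1.4142 vs apothem 1 → ∉ W
#3 (-1, 0, 1, 1): internal (-0.2929, -0.2929); octagon support 0.4142 vs apothem 1 → ∈ W
#4 (-2, 0, -2, 2): internal (-0.5858, 3.4142); octagon support 3.4142 vs apothem 1 → ∉ W
#5 (-3, -1, 2, 2): internal (-0.8787, -1.2929); octagon support 1.5355 vs apothem 1 → ∉ W
#6 (-1, 1, -1, -1): internal (-2.4142, 1.0000); octagon support 2.4142 vs apothem 1 → ∉ W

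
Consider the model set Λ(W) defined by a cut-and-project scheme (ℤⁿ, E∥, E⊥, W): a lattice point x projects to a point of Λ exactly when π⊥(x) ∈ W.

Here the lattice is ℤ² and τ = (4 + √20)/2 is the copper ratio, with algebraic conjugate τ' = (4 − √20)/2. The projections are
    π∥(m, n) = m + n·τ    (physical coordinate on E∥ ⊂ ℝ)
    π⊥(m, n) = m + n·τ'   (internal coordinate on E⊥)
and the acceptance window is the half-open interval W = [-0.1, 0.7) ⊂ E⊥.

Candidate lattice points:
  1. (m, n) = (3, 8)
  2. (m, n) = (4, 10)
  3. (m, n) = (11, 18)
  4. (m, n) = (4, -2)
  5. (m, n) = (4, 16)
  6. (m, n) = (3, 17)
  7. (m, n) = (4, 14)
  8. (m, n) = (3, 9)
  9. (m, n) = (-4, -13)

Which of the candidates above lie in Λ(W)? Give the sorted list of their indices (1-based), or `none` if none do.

τ' = (4−√20)/2 ≈ -0.23607.
[1] lift (3,8): star map gives 1.11146; window check -0.1 ≤ 1.11146 < 0.7 is false → out
[2] lift (4,10): star map gives 1.63932; window check -0.1 ≤ 1.63932 < 0.7 is false → out
[3] lift (11,18): star map gives 6.75078; window check -0.1 ≤ 6.75078 < 0.7 is false → out
[4] lift (4,-2): star map gives 4.47214; window check -0.1 ≤ 4.47214 < 0.7 is false → out
[5] lift (4,16): star map gives 0.22291; window check -0.1 ≤ 0.22291 < 0.7 is true → IN Λ
[6] lift (3,17): star map gives -1.01316; window check -0.1 ≤ -1.01316 < 0.7 is false → out
[7] lift (4,14): star map gives 0.69505; window check -0.1 ≤ 0.69505 < 0.7 is true → IN Λ
[8] lift (3,9): star map gives 0.87539; window check -0.1 ≤ 0.87539 < 0.7 is false → out
[9] lift (-4,-13): star map gives -0.93112; window check -0.1 ≤ -0.93112 < 0.7 is false → out

5, 7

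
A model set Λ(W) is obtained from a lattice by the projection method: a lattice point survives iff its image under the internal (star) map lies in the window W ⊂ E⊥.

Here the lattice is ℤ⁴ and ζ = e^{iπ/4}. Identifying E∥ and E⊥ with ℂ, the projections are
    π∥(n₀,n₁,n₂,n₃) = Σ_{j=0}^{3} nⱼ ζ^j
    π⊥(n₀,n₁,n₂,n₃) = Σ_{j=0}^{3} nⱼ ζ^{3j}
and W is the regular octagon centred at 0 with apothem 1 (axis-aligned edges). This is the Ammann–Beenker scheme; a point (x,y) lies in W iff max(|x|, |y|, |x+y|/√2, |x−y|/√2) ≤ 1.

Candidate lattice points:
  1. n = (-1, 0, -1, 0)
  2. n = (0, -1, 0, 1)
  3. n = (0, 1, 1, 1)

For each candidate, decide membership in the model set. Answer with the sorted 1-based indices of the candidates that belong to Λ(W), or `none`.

3

π⊥(n) = n₀ + n₁ζ³ + n₂ζ⁶ + n₃ζ⁹ where ζ = e^{iπ/4}.
candidate 1: n = (-1, 0, -1, 0) → π⊥ ≈ (-1.000000, +1.000000); max(|x|,|y|,|x±y|/√2) = 1.414214 > 1 ⇒ ∉ W
candidate 2: n = (0, -1, 0, 1) → π⊥ ≈ (+1.414214, +0.000000); max(|x|,|y|,|x±y|/√2) = 1.414214 > 1 ⇒ ∉ W
candidate 3: n = (0, 1, 1, 1) → π⊥ ≈ (+0.000000, +0.414214); max(|x|,|y|,|x±y|/√2) = 0.414214 ≤ 1 ⇒ ∈ W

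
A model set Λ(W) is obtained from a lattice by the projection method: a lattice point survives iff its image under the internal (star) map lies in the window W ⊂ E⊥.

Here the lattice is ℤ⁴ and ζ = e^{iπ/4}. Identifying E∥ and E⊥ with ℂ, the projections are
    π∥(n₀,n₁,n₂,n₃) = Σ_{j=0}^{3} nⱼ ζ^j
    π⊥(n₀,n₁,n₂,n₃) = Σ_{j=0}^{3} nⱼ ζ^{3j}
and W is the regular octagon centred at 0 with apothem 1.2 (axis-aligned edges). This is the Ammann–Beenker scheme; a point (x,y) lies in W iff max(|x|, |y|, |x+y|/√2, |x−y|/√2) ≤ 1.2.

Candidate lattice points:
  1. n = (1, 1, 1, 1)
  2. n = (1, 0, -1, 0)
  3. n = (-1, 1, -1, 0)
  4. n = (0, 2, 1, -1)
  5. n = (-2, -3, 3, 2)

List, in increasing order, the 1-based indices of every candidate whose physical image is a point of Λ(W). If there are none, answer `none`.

1

With ζ = e^{iπ/4} the internal vectors are ζ^0,ζ^3,ζ^6,ζ^9.
#1 (1, 1, 1, 1): internal (1.00000, 0.41421); octagon support 1.00000 vs apothem 1.2 → ∈ W
#2 (1, 0, -1, 0): internal (1.00000, 1.00000); octagon support 1.41421 vs apothem 1.2 → ∉ W
#3 (-1, 1, -1, 0): internal (-1.70711, 1.70711); octagon support 2.41421 vs apothem 1.2 → ∉ W
#4 (0, 2, 1, -1): internal (-2.12132, -0.29289); octagon support 2.12132 vs apothem 1.2 → ∉ W
#5 (-2, -3, 3, 2): internal (1.53553, -3.70711); octagon support 3.70711 vs apothem 1.2 → ∉ W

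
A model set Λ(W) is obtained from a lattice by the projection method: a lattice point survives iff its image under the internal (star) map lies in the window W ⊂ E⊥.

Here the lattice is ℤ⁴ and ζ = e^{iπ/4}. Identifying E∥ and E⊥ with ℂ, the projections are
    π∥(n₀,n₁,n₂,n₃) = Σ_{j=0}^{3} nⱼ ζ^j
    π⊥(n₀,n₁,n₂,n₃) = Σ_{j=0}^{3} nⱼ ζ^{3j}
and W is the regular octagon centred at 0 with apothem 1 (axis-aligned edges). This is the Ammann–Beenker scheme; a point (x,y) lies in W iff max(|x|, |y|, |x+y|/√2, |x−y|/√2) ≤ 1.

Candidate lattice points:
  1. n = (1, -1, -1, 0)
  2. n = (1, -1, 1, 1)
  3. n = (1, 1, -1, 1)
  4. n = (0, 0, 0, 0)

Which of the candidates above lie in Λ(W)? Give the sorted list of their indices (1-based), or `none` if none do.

4

With ζ = e^{iπ/4} the internal vectors are ζ^0,ζ^3,ζ^6,ζ^9.
#1 (1, -1, -1, 0): internal (1.70711, 0.29289); octagon support 1.70711 vs apothem 1 → ∉ W
#2 (1, -1, 1, 1): internal (2.41421, -1.00000); octagon support 2.41421 vs apothem 1 → ∉ W
#3 (1, 1, -1, 1): internal (1.00000, 2.41421); octagon support 2.41421 vs apothem 1 → ∉ W
#4 (0, 0, 0, 0): internal (0.00000, 0.00000); octagon support 0.00000 vs apothem 1 → ∈ W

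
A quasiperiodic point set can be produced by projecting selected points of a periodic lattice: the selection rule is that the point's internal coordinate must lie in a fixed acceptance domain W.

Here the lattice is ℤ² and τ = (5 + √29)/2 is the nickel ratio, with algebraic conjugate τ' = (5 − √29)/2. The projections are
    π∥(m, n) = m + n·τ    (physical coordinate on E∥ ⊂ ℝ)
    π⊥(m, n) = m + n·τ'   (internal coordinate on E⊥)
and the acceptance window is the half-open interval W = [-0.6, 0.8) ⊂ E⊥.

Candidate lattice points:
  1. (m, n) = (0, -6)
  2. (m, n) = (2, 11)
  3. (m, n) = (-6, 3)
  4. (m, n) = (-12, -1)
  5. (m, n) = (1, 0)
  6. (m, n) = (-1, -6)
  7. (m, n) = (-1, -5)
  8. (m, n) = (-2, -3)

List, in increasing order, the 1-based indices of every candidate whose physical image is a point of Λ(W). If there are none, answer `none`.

τ' = (5−√29)/2 ≈ -0.192582.
#1 (0,-6): internal coord 0 + (-6)·τ' = +1.155494; +1.155494 ∉ [-0.6, 0.8) → out
#2 (2,11): internal coord 2 + (11)·τ' = -0.118406; -0.118406 ∈ [-0.6, 0.8) → IN Λ
#3 (-6,3): internal coord -6 + (3)·τ' = -6.577747; -6.577747 ∉ [-0.6, 0.8) → out
#4 (-12,-1): internal coord -12 + (-1)·τ' = -11.807418; -11.807418 ∉ [-0.6, 0.8) → out
#5 (1,0): internal coord 1 + (0)·τ' = +1.000000; +1.000000 ∉ [-0.6, 0.8) → out
#6 (-1,-6): internal coord -1 + (-6)·τ' = +0.155494; +0.155494 ∈ [-0.6, 0.8) → IN Λ
#7 (-1,-5): internal coord -1 + (-5)·τ' = -0.037088; -0.037088 ∈ [-0.6, 0.8) → IN Λ
#8 (-2,-3): internal coord -2 + (-3)·τ' = -1.422253; -1.422253 ∉ [-0.6, 0.8) → out

2, 6, 7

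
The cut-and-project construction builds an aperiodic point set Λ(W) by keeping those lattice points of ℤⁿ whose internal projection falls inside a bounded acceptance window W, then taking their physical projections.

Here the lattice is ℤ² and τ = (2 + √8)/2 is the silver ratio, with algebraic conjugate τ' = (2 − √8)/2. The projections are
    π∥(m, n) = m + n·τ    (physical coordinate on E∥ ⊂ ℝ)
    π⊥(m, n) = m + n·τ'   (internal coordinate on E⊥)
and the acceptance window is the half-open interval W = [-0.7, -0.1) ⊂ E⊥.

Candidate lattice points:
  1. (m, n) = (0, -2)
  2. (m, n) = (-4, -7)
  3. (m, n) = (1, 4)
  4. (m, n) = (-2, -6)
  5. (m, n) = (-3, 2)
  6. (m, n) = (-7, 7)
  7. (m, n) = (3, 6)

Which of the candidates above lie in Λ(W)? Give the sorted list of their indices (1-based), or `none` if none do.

τ' = (2−√8)/2 ≈ -0.4142.
#1 (0,-2): internal coord 0 + (-2)·τ' = +0.8284; +0.8284 ∉ [-0.7, -0.1) → out
#2 (-4,-7): internal coord -4 + (-7)·τ' = -1.1005; -1.1005 ∉ [-0.7, -0.1) → out
#3 (1,4): internal coord 1 + (4)·τ' = -0.6569; -0.6569 ∈ [-0.7, -0.1) → IN Λ
#4 (-2,-6): internal coord -2 + (-6)·τ' = +0.4853; +0.4853 ∉ [-0.7, -0.1) → out
#5 (-3,2): internal coord -3 + (2)·τ' = -3.8284; -3.8284 ∉ [-0.7, -0.1) → out
#6 (-7,7): internal coord -7 + (7)·τ' = -9.8995; -9.8995 ∉ [-0.7, -0.1) → out
#7 (3,6): internal coord 3 + (6)·τ' = +0.5147; +0.5147 ∉ [-0.7, -0.1) → out

3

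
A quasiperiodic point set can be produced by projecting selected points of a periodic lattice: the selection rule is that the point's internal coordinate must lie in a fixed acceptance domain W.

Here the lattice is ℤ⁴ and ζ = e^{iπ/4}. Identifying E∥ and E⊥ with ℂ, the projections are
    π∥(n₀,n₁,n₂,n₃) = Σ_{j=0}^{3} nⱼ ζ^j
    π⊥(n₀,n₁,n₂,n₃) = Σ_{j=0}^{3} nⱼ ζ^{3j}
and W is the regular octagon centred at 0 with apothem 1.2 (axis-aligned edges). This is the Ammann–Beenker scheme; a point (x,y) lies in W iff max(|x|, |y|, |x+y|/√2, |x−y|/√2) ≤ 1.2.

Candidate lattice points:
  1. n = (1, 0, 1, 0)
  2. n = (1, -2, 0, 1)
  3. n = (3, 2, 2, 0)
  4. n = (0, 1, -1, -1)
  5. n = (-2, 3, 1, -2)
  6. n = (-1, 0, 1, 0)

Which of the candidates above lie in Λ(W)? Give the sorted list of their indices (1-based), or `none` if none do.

none

π⊥(n) = n₀ + n₁ζ³ + n₂ζ⁶ + n₃ζ⁹ where ζ = e^{iπ/4}.
candidate 1: n = (1, 0, 1, 0) → π⊥ ≈ (+1.0000, -1.0000); max(|x|,|y|,|x±y|/√2) = 1.4142 > 1.2 ⇒ ∉ W
candidate 2: n = (1, -2, 0, 1) → π⊥ ≈ (+3.1213, -0.7071); max(|x|,|y|,|x±y|/√2) = 3.1213 > 1.2 ⇒ ∉ W
candidate 3: n = (3, 2, 2, 0) → π⊥ ≈ (+1.5858, -0.5858); max(|x|,|y|,|x±y|/√2) = 1.5858 > 1.2 ⇒ ∉ W
candidate 4: n = (0, 1, -1, -1) → π⊥ ≈ (-1.4142, +1.0000); max(|x|,|y|,|x±y|/√2) = 1.7071 > 1.2 ⇒ ∉ W
candidate 5: n = (-2, 3, 1, -2) → π⊥ ≈ (-5.5355, -0.2929); max(|x|,|y|,|x±y|/√2) = 5.5355 > 1.2 ⇒ ∉ W
candidate 6: n = (-1, 0, 1, 0) → π⊥ ≈ (-1.0000, -1.0000); max(|x|,|y|,|x±y|/√2) = 1.4142 > 1.2 ⇒ ∉ W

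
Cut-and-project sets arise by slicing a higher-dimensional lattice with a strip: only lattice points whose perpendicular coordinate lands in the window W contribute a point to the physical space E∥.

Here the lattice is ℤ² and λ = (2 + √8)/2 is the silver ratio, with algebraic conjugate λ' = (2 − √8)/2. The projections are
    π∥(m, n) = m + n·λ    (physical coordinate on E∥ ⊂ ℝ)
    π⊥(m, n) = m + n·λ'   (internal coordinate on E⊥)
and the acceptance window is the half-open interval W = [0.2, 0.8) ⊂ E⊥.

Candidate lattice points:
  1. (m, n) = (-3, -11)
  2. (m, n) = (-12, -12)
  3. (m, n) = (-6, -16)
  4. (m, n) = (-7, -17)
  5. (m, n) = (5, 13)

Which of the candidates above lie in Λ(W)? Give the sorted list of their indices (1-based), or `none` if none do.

Numerically λ ≈ 2.414214 and λ' = −1/λ ≈ -0.414214.
candidate 1: (m,n)=(-3,-11) → π∥ = -3-11·λ ≈ -29.556349, π⊥ = -3-11·λ' ≈ 1.556349 ∉ [0.2, 0.8) ⇒ out
candidate 2: (m,n)=(-12,-12) → π∥ = -12-12·λ ≈ -40.970563, π⊥ = -12-12·λ' ≈ -7.029437 ∉ [0.2, 0.8) ⇒ out
candidate 3: (m,n)=(-6,-16) → π∥ = -6-16·λ ≈ -44.627417, π⊥ = -6-16·λ' ≈ 0.627417 ∈ [0.2, 0.8) ⇒ IN Λ
candidate 4: (m,n)=(-7,-17) → π∥ = -7-17·λ ≈ -48.041631, π⊥ = -7-17·λ' ≈ 0.041631 ∉ [0.2, 0.8) ⇒ out
candidate 5: (m,n)=(5,13) → π∥ = 5+13·λ ≈ 36.384776, π⊥ = 5+13·λ' ≈ -0.384776 ∉ [0.2, 0.8) ⇒ out

3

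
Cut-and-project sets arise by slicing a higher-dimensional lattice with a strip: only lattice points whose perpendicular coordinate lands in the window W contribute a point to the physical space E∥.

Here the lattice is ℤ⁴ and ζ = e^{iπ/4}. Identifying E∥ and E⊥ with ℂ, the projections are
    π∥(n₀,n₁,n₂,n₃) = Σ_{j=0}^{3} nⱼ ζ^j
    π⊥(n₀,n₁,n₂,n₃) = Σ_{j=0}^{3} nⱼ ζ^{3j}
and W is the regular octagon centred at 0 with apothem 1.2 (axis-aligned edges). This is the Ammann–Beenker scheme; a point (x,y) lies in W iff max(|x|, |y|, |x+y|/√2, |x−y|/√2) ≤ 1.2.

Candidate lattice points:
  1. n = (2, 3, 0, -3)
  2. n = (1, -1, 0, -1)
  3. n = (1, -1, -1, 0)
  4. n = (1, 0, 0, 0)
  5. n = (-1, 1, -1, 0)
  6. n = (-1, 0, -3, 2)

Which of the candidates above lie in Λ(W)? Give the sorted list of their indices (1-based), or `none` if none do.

4

With ζ = e^{iπ/4} the internal vectors are ζ^0,ζ^3,ζ^6,ζ^9.
#1 (2, 3, 0, -3): internal (-2.2426, 0.0000); octagon support 2.2426 vs apothem 1.2 → ∉ W
#2 (1, -1, 0, -1): internal (1.0000, -1.4142); octagon support 1.7071 vs apothem 1.2 → ∉ W
#3 (1, -1, -1, 0): internal (1.7071, 0.2929); octagon support 1.7071 vs apothem 1.2 → ∉ W
#4 (1, 0, 0, 0): internal (1.0000, 0.0000); octagon support 1.0000 vs apothem 1.2 → ∈ W
#5 (-1, 1, -1, 0): internal (-1.7071, 1.7071); octagon support 2.4142 vs apothem 1.2 → ∉ W
#6 (-1, 0, -3, 2): internal (0.4142, 4.4142); octagon support 4.4142 vs apothem 1.2 → ∉ W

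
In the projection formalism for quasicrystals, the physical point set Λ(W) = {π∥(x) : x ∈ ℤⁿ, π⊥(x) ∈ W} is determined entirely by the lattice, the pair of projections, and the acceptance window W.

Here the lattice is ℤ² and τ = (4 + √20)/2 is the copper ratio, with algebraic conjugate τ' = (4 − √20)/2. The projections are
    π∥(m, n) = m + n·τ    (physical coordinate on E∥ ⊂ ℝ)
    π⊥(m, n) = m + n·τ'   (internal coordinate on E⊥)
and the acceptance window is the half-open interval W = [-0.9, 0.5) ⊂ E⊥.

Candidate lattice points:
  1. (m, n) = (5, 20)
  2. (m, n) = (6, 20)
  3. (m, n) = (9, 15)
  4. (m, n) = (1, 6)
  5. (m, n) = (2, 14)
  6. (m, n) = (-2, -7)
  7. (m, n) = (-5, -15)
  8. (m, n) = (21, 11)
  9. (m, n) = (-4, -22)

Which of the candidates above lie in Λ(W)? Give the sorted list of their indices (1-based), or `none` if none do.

τ' = (4−√20)/2 ≈ -0.2361.
candidate 1: (m,n)=(5,20) → π∥ = 5+20·τ ≈ 89.7214, π⊥ = 5+20·τ' ≈ 0.2786 ∈ [-0.9, 0.5) ⇒ IN Λ
candidate 2: (m,n)=(6,20) → π∥ = 6+20·τ ≈ 90.7214, π⊥ = 6+20·τ' ≈ 1.2786 ∉ [-0.9, 0.5) ⇒ out
candidate 3: (m,n)=(9,15) → π∥ = 9+15·τ ≈ 72.5410, π⊥ = 9+15·τ' ≈ 5.4590 ∉ [-0.9, 0.5) ⇒ out
candidate 4: (m,n)=(1,6) → π∥ = 1+6·τ ≈ 26.4164, π⊥ = 1+6·τ' ≈ -0.4164 ∈ [-0.9, 0.5) ⇒ IN Λ
candidate 5: (m,n)=(2,14) → π∥ = 2+14·τ ≈ 61.3050, π⊥ = 2+14·τ' ≈ -1.3050 ∉ [-0.9, 0.5) ⇒ out
candidate 6: (m,n)=(-2,-7) → π∥ = -2-7·τ ≈ -31.6525, π⊥ = -2-7·τ' ≈ -0.3475 ∈ [-0.9, 0.5) ⇒ IN Λ
candidate 7: (m,n)=(-5,-15) → π∥ = -5-15·τ ≈ -68.5410, π⊥ = -5-15·τ' ≈ -1.4590 ∉ [-0.9, 0.5) ⇒ out
candidate 8: (m,n)=(21,11) → π∥ = 21+11·τ ≈ 67.5967, π⊥ = 21+11·τ' ≈ 18.4033 ∉ [-0.9, 0.5) ⇒ out
candidate 9: (m,n)=(-4,-22) → π∥ = -4-22·τ ≈ -97.1935, π⊥ = -4-22·τ' ≈ 1.1935 ∉ [-0.9, 0.5) ⇒ out

1, 4, 6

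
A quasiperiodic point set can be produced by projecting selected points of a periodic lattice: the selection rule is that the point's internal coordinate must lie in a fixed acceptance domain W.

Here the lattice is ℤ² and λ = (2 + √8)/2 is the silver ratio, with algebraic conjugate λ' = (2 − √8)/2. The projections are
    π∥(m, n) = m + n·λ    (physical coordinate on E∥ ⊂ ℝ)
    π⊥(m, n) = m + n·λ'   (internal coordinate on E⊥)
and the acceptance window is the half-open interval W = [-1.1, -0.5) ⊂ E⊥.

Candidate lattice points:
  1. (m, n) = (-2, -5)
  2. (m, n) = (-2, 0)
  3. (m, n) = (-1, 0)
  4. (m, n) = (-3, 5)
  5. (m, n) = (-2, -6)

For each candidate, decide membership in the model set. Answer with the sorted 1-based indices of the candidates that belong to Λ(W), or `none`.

λ' = (2−√8)/2 ≈ -0.41421.
candidate 1: (m,n)=(-2,-5) → π∥ = -2-5·λ ≈ -14.07107, π⊥ = -2-5·λ' ≈ 0.07107 ∉ [-1.1, -0.5) ⇒ out
candidate 2: (m,n)=(-2,0) → π∥ = -2+0·λ ≈ -2.00000, π⊥ = -2+0·λ' ≈ -2.00000 ∉ [-1.1, -0.5) ⇒ out
candidate 3: (m,n)=(-1,0) → π∥ = -1+0·λ ≈ -1.00000, π⊥ = -1+0·λ' ≈ -1.00000 ∈ [-1.1, -0.5) ⇒ IN Λ
candidate 4: (m,n)=(-3,5) → π∥ = -3+5·λ ≈ 9.07107, π⊥ = -3+5·λ' ≈ -5.07107 ∉ [-1.1, -0.5) ⇒ out
candidate 5: (m,n)=(-2,-6) → π∥ = -2-6·λ ≈ -16.48528, π⊥ = -2-6·λ' ≈ 0.48528 ∉ [-1.1, -0.5) ⇒ out

3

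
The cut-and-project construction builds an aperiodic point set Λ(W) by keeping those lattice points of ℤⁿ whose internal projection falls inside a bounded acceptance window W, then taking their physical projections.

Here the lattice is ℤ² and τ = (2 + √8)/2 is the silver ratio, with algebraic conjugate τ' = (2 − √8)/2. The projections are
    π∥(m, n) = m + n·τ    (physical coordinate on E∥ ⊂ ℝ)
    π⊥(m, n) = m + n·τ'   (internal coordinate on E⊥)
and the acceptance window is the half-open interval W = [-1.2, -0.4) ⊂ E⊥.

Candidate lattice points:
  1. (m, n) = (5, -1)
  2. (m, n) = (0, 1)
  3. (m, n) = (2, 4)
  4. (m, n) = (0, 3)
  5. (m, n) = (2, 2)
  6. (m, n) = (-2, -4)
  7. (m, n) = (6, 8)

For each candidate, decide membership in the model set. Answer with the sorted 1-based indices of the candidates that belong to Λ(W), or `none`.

τ' = (2−√8)/2 ≈ -0.414214.
#1 (5,-1): internal coord 5 + (-1)·τ' = +5.414214; +5.414214 ∉ [-1.2, -0.4) → out
#2 (0,1): internal coord 0 + (1)·τ' = -0.414214; -0.414214 ∈ [-1.2, -0.4) → IN Λ
#3 (2,4): internal coord 2 + (4)·τ' = +0.343146; +0.343146 ∉ [-1.2, -0.4) → out
#4 (0,3): internal coord 0 + (3)·τ' = -1.242641; -1.242641 ∉ [-1.2, -0.4) → out
#5 (2,2): internal coord 2 + (2)·τ' = +1.171573; +1.171573 ∉ [-1.2, -0.4) → out
#6 (-2,-4): internal coord -2 + (-4)·τ' = -0.343146; -0.343146 ∉ [-1.2, -0.4) → out
#7 (6,8): internal coord 6 + (8)·τ' = +2.686292; +2.686292 ∉ [-1.2, -0.4) → out

2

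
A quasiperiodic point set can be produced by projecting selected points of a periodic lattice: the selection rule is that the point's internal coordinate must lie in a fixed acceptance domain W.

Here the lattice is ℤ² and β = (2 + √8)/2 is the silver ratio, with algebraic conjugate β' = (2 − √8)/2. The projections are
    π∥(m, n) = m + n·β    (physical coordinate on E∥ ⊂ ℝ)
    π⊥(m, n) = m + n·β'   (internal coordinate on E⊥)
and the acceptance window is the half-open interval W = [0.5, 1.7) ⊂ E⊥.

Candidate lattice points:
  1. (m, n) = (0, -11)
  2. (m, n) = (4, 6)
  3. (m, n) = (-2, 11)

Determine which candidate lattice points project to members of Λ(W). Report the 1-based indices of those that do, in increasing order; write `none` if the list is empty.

Numerically β ≈ 2.4142 and β' = −1/β ≈ -0.4142.
#1 (0,-11): internal coord 0 + (-11)·β' = +4.5563; +4.5563 ∉ [0.5, 1.7) → out
#2 (4,6): internal coord 4 + (6)·β' = +1.5147; +1.5147 ∈ [0.5, 1.7) → IN Λ
#3 (-2,11): internal coord -2 + (11)·β' = -6.5563; -6.5563 ∉ [0.5, 1.7) → out

2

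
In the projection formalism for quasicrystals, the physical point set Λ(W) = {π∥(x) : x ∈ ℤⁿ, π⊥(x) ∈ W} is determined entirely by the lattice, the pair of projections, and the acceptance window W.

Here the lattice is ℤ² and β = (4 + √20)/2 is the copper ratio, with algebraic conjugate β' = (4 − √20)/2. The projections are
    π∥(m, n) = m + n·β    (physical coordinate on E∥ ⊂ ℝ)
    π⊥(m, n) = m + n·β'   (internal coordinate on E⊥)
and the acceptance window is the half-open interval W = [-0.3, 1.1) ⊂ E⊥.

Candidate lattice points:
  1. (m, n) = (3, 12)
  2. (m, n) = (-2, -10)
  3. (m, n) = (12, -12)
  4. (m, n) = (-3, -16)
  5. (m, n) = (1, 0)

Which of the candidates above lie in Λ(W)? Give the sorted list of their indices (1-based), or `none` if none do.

1, 2, 4, 5

β' = (4−√20)/2 ≈ -0.236068.
#1 (3,12): internal coord 3 + (12)·β' = +0.167184; +0.167184 ∈ [-0.3, 1.1) → IN Λ
#2 (-2,-10): internal coord -2 + (-10)·β' = +0.360680; +0.360680 ∈ [-0.3, 1.1) → IN Λ
#3 (12,-12): internal coord 12 + (-12)·β' = +14.832816; +14.832816 ∉ [-0.3, 1.1) → out
#4 (-3,-16): internal coord -3 + (-16)·β' = +0.777088; +0.777088 ∈ [-0.3, 1.1) → IN Λ
#5 (1,0): internal coord 1 + (0)·β' = +1.000000; +1.000000 ∈ [-0.3, 1.1) → IN Λ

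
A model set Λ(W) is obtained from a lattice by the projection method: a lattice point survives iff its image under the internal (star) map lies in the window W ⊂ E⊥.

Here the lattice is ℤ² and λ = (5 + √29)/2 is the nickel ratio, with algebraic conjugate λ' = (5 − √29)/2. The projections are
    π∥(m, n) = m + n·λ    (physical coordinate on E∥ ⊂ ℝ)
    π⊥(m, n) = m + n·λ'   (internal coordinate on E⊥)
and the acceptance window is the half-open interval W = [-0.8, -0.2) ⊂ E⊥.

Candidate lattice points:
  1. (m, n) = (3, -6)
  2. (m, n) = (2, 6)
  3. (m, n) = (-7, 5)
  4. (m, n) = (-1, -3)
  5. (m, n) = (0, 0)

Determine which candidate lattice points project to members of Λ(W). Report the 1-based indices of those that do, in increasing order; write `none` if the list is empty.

Compute λ' = (5−√29)/2 = -0.192582, so π⊥(m,n) = m -0.192582·n.
[1] lift (3,-6): star map gives 4.155494; window check -0.8 ≤ 4.155494 < -0.2 is false → out
[2] lift (2,6): star map gives 0.844506; window check -0.8 ≤ 0.844506 < -0.2 is false → out
[3] lift (-7,5): star map gives -7.962912; window check -0.8 ≤ -7.962912 < -0.2 is false → out
[4] lift (-1,-3): star map gives -0.422253; window check -0.8 ≤ -0.422253 < -0.2 is true → IN Λ
[5] lift (0,0): star map gives 0.000000; window check -0.8 ≤ 0.000000 < -0.2 is false → out

4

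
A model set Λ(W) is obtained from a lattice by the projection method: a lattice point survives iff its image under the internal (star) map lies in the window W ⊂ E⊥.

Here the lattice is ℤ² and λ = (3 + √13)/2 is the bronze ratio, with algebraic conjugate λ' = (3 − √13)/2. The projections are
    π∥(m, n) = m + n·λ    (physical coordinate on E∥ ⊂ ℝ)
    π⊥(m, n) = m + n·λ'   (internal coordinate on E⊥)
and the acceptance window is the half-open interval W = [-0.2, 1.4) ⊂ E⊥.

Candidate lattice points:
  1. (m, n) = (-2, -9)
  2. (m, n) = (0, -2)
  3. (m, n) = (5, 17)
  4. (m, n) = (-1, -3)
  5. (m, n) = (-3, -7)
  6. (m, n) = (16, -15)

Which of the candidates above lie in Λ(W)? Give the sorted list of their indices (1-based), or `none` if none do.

Compute λ' = (3−√13)/2 = -0.3028, so π⊥(m,n) = m -0.3028·n.
#1 (-2,-9): internal coord -2 + (-9)·λ' = +0.7250; +0.7250 ∈ [-0.2, 1.4) → IN Λ
#2 (0,-2): internal coord 0 + (-2)·λ' = +0.6056; +0.6056 ∈ [-0.2, 1.4) → IN Λ
#3 (5,17): internal coord 5 + (17)·λ' = -0.1472; -0.1472 ∈ [-0.2, 1.4) → IN Λ
#4 (-1,-3): internal coord -1 + (-3)·λ' = -0.0917; -0.0917 ∈ [-0.2, 1.4) → IN Λ
#5 (-3,-7): internal coord -3 + (-7)·λ' = -0.8806; -0.8806 ∉ [-0.2, 1.4) → out
#6 (16,-15): internal coord 16 + (-15)·λ' = +20.5416; +20.5416 ∉ [-0.2, 1.4) → out

1, 2, 3, 4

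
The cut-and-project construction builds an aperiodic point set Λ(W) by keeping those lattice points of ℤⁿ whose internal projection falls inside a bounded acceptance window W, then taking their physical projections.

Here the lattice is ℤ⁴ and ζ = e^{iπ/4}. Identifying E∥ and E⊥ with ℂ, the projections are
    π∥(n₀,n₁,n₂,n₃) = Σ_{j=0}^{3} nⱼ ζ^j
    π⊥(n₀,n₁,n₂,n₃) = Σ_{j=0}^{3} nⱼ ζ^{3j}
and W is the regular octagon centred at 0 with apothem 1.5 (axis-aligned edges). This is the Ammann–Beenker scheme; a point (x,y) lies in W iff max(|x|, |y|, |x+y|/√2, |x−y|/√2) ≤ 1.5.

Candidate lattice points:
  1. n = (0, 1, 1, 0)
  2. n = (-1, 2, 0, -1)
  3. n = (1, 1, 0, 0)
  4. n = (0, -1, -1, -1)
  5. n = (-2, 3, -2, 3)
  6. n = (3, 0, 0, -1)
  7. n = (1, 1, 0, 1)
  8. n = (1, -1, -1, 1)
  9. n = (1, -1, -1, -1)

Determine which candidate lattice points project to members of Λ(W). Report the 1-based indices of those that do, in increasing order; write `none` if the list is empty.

1, 3, 4, 9

Internal map: ζ^{3j} for j=0..3 gives (1,0), (−√2/2,√2/2), (0,−1), (√2/2,√2/2).
#1 (0, 1, 1, 0): internal (-0.707107, -0.292893); octagon support 0.707107 vs apothem 1.5 → ∈ W
#2 (-1, 2, 0, -1): internal (-3.121320, 0.707107); octagon support 3.121320 vs apothem 1.5 → ∉ W
#3 (1, 1, 0, 0): internal (0.292893, 0.707107); octagon support 0.707107 vs apothem 1.5 → ∈ W
#4 (0, -1, -1, -1): internal (0.000000, -0.414214); octagon support 0.414214 vs apothem 1.5 → ∈ W
#5 (-2, 3, -2, 3): internal (-2.000000, 6.242641); octagon support 6.242641 vs apothem 1.5 → ∉ W
#6 (3, 0, 0, -1): internal (2.292893, -0.707107); octagon support 2.292893 vs apothem 1.5 → ∉ W
#7 (1, 1, 0, 1): internal (1.000000, 1.414214); octagon support 1.707107 vs apothem 1.5 → ∉ W
#8 (1, -1, -1, 1): internal (2.414214, 1.000000); octagon support 2.414214 vs apothem 1.5 → ∉ W
#9 (1, -1, -1, -1): internal (1.000000, -0.414214); octagon support 1.000000 vs apothem 1.5 → ∈ W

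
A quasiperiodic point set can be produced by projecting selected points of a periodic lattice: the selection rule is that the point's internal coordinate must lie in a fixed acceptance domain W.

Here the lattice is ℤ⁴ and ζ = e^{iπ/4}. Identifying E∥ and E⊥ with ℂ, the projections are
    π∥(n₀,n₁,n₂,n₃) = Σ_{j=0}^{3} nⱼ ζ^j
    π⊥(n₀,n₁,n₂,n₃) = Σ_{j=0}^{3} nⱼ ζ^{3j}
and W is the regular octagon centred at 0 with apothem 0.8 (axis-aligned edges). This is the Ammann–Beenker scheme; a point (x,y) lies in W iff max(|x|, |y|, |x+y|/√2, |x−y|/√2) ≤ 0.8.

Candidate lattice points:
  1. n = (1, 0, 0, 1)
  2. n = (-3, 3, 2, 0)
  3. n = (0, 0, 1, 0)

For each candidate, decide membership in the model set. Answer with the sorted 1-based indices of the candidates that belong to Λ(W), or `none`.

π⊥(n) = n₀ + n₁ζ³ + n₂ζ⁶ + n₃ζ⁹ where ζ = e^{iπ/4}.
#1 (1, 0, 0, 1): internal (1.7071, 0.7071); octagon support 1.7071 vs apothem 0.8 → ∉ W
#2 (-3, 3, 2, 0): internal (-5.1213, 0.1213); octagon support 5.1213 vs apothem 0.8 → ∉ W
#3 (0, 0, 1, 0): internal (0.0000, -1.0000); octagon support 1.0000 vs apothem 0.8 → ∉ W

none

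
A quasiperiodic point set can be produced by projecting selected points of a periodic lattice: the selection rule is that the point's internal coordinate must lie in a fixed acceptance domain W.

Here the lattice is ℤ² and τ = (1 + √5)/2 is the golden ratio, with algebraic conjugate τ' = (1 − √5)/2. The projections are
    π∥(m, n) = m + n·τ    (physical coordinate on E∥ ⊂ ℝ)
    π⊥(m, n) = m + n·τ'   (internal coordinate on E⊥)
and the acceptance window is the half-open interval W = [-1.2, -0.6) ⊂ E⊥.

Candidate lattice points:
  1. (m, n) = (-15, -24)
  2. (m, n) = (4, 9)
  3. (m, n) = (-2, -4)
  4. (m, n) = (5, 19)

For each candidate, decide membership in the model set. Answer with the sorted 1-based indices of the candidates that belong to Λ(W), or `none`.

Compute τ' = (1−√5)/2 = -0.618034, so π⊥(m,n) = m -0.618034·n.
#1 (-15,-24): internal coord -15 + (-24)·τ' = -0.167184; -0.167184 ∉ [-1.2, -0.6) → out
#2 (4,9): internal coord 4 + (9)·τ' = -1.562306; -1.562306 ∉ [-1.2, -0.6) → out
#3 (-2,-4): internal coord -2 + (-4)·τ' = +0.472136; +0.472136 ∉ [-1.2, -0.6) → out
#4 (5,19): internal coord 5 + (19)·τ' = -6.742646; -6.742646 ∉ [-1.2, -0.6) → out

none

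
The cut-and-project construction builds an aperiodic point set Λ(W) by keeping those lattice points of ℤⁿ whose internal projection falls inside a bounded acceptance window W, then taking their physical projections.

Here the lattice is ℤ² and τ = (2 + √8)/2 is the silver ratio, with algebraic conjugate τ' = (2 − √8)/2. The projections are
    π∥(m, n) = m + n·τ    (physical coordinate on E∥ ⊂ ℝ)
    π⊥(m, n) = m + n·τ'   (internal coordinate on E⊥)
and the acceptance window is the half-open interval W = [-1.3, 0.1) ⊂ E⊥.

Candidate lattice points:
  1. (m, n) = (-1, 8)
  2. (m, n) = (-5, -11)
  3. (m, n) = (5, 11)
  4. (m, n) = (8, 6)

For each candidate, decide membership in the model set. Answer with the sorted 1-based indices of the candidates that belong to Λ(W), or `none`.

Numerically τ ≈ 2.4142 and τ' = −1/τ ≈ -0.4142.
[1] lift (-1,8): star map gives -4.3137; window check -1.3 ≤ -4.3137 < 0.1 is false → out
[2] lift (-5,-11): star map gives -0.4437; window check -1.3 ≤ -0.4437 < 0.1 is true → IN Λ
[3] lift (5,11): star map gives 0.4437; window check -1.3 ≤ 0.4437 < 0.1 is false → out
[4] lift (8,6): star map gives 5.5147; window check -1.3 ≤ 5.5147 < 0.1 is false → out

2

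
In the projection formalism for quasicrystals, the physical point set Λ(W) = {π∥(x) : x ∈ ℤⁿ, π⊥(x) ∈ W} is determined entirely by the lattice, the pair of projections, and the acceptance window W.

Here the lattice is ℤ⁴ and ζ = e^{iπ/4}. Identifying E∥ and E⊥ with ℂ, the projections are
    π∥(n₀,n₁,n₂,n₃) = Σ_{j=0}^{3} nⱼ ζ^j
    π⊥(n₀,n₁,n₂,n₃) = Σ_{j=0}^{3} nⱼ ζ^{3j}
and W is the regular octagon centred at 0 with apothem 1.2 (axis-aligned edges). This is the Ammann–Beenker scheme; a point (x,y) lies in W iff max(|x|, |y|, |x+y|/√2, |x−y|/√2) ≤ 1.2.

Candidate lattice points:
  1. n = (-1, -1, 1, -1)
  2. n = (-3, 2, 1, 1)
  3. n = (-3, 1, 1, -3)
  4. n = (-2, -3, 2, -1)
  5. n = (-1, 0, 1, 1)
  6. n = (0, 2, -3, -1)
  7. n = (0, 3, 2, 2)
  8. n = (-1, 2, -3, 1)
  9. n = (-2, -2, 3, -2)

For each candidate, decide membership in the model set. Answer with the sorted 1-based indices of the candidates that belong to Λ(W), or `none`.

5

π⊥(n) = n₀ + n₁ζ³ + n₂ζ⁶ + n₃ζ⁹ where ζ = e^{iπ/4}.
#1 (-1, -1, 1, -1): internal (-1.000000, -2.414214); octagon support 2.414214 vs apothem 1.2 → ∉ W
#2 (-3, 2, 1, 1): internal (-3.707107, 1.121320); octagon support 3.707107 vs apothem 1.2 → ∉ W
#3 (-3, 1, 1, -3): internal (-5.828427, -2.414214); octagon support 5.828427 vs apothem 1.2 → ∉ W
#4 (-2, -3, 2, -1): internal (-0.585786, -4.828427); octagon support 4.828427 vs apothem 1.2 → ∉ W
#5 (-1, 0, 1, 1): internal (-0.292893, -0.292893); octagon support 0.414214 vs apothem 1.2 → ∈ W
#6 (0, 2, -3, -1): internal (-2.121320, 3.707107); octagon support 4.121320 vs apothem 1.2 → ∉ W
#7 (0, 3, 2, 2): internal (-0.707107, 1.535534); octagon support 1.585786 vs apothem 1.2 → ∉ W
#8 (-1, 2, -3, 1): internal (-1.707107, 5.121320); octagon support 5.121320 vs apothem 1.2 → ∉ W
#9 (-2, -2, 3, -2): internal (-2.000000, -5.828427); octagon support 5.828427 vs apothem 1.2 → ∉ W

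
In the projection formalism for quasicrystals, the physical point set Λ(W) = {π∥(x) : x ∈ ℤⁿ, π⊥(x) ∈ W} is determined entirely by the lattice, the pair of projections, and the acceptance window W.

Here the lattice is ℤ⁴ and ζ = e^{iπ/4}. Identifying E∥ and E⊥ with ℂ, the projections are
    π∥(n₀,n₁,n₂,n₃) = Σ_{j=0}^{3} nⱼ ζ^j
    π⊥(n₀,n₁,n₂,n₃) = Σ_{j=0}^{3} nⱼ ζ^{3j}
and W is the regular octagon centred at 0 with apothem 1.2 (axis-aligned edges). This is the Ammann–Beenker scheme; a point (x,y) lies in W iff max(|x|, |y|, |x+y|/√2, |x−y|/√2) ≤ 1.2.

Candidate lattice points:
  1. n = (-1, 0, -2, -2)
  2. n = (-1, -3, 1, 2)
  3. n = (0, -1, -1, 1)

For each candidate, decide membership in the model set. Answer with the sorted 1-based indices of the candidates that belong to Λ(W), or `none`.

Internal map: ζ^{3j} for j=0..3 gives (1,0), (−√2/2,√2/2), (0,−1), (√2/2,√2/2).
#1 (-1, 0, -2, -2): internal (-2.41421, 0.58579); octagon support 2.41421 vs apothem 1.2 → ∉ W
#2 (-1, -3, 1, 2): internal (2.53553, -1.70711); octagon support 3.00000 vs apothem 1.2 → ∉ W
#3 (0, -1, -1, 1): internal (1.41421, 1.00000); octagon support 1.70711 vs apothem 1.2 → ∉ W

none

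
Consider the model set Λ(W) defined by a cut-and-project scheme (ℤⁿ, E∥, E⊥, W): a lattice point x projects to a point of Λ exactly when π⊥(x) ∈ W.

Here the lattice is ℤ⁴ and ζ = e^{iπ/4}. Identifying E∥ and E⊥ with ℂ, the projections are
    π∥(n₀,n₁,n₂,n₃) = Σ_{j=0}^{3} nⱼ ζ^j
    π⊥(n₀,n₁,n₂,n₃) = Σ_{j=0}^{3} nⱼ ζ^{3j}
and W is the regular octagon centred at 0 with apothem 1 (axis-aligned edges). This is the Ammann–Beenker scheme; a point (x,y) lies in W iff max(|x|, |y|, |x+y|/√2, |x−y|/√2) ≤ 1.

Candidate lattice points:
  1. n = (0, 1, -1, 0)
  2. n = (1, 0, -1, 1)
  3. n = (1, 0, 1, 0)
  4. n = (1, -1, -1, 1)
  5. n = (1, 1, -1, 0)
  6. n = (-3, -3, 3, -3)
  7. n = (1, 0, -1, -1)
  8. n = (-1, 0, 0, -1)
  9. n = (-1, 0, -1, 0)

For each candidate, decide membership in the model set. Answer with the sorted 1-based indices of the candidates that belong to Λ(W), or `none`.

7

With ζ = e^{iπ/4} the internal vectors are ζ^0,ζ^3,ζ^6,ζ^9.
candidate 1: n = (0, 1, -1, 0) → π⊥ ≈ (-0.70711, +1.70711); max(|x|,|y|,|x±y|/√2) = 1.70711 > 1 ⇒ ∉ W
candidate 2: n = (1, 0, -1, 1) → π⊥ ≈ (+1.70711, +1.70711); max(|x|,|y|,|x±y|/√2) = 2.41421 > 1 ⇒ ∉ W
candidate 3: n = (1, 0, 1, 0) → π⊥ ≈ (+1.00000, -1.00000); max(|x|,|y|,|x±y|/√2) = 1.41421 > 1 ⇒ ∉ W
candidate 4: n = (1, -1, -1, 1) → π⊥ ≈ (+2.41421, +1.00000); max(|x|,|y|,|x±y|/√2) = 2.41421 > 1 ⇒ ∉ W
candidate 5: n = (1, 1, -1, 0) → π⊥ ≈ (+0.29289, +1.70711); max(|x|,|y|,|x±y|/√2) = 1.70711 > 1 ⇒ ∉ W
candidate 6: n = (-3, -3, 3, -3) → π⊥ ≈ (-3.00000, -7.24264); max(|x|,|y|,|x±y|/√2) = 7.24264 > 1 ⇒ ∉ W
candidate 7: n = (1, 0, -1, -1) → π⊥ ≈ (+0.29289, +0.29289); max(|x|,|y|,|x±y|/√2) = 0.41421 ≤ 1 ⇒ ∈ W
candidate 8: n = (-1, 0, 0, -1) → π⊥ ≈ (-1.70711, -0.70711); max(|x|,|y|,|x±y|/√2) = 1.70711 > 1 ⇒ ∉ W
candidate 9: n = (-1, 0, -1, 0) → π⊥ ≈ (-1.00000, +1.00000); max(|x|,|y|,|x±y|/√2) = 1.41421 > 1 ⇒ ∉ W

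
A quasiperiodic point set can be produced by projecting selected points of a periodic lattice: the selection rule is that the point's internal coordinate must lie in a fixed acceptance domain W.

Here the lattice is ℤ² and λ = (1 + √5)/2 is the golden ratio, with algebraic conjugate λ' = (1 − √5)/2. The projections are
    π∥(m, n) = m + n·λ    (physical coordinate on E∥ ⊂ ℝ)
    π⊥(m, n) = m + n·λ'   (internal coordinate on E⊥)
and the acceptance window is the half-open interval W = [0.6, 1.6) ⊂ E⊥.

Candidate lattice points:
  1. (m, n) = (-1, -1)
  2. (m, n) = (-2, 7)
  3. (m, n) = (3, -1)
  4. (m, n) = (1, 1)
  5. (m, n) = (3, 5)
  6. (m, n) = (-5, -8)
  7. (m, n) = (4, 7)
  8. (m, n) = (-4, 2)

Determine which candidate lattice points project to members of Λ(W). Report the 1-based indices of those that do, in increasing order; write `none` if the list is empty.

none

Numerically λ ≈ 1.6180 and λ' = −1/λ ≈ -0.6180.
candidate 1: (m,n)=(-1,-1) → π∥ = -1-1·λ ≈ -2.6180, π⊥ = -1-1·λ' ≈ -0.3820 ∉ [0.6, 1.6) ⇒ out
candidate 2: (m,n)=(-2,7) → π∥ = -2+7·λ ≈ 9.3262, π⊥ = -2+7·λ' ≈ -6.3262 ∉ [0.6, 1.6) ⇒ out
candidate 3: (m,n)=(3,-1) → π∥ = 3-1·λ ≈ 1.3820, π⊥ = 3-1·λ' ≈ 3.6180 ∉ [0.6, 1.6) ⇒ out
candidate 4: (m,n)=(1,1) → π∥ = 1+1·λ ≈ 2.6180, π⊥ = 1+1·λ' ≈ 0.3820 ∉ [0.6, 1.6) ⇒ out
candidate 5: (m,n)=(3,5) → π∥ = 3+5·λ ≈ 11.0902, π⊥ = 3+5·λ' ≈ -0.0902 ∉ [0.6, 1.6) ⇒ out
candidate 6: (m,n)=(-5,-8) → π∥ = -5-8·λ ≈ -17.9443, π⊥ = -5-8·λ' ≈ -0.0557 ∉ [0.6, 1.6) ⇒ out
candidate 7: (m,n)=(4,7) → π∥ = 4+7·λ ≈ 15.3262, π⊥ = 4+7·λ' ≈ -0.3262 ∉ [0.6, 1.6) ⇒ out
candidate 8: (m,n)=(-4,2) → π∥ = -4+2·λ ≈ -0.7639, π⊥ = -4+2·λ' ≈ -5.2361 ∉ [0.6, 1.6) ⇒ out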